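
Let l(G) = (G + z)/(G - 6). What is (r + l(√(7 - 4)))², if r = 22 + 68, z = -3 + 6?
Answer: 966316/121 - 5898*√3/121 ≈ 7901.7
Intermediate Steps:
z = 3
r = 90
l(G) = (3 + G)/(-6 + G) (l(G) = (G + 3)/(G - 6) = (3 + G)/(-6 + G))
(r + l(√(7 - 4)))² = (90 + (3 + √(7 - 4))/(-6 + √(7 - 4)))² = (90 + (3 + √3)/(-6 + √3))²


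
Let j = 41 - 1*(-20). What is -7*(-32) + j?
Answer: 285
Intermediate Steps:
j = 61 (j = 41 + 20 = 61)
-7*(-32) + j = -7*(-32) + 61 = 224 + 61 = 285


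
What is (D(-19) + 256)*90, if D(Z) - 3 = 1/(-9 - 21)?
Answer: 23307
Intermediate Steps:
D(Z) = 89/30 (D(Z) = 3 + 1/(-9 - 21) = 3 + 1/(-30) = 3 - 1/30 = 89/30)
(D(-19) + 256)*90 = (89/30 + 256)*90 = (7769/30)*90 = 23307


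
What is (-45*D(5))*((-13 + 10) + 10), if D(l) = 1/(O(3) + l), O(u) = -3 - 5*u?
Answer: 315/13 ≈ 24.231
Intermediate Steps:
D(l) = 1/(-18 + l) (D(l) = 1/((-3 - 5*3) + l) = 1/((-3 - 15) + l) = 1/(-18 + l))
(-45*D(5))*((-13 + 10) + 10) = (-45/(-18 + 5))*((-13 + 10) + 10) = (-45/(-13))*(-3 + 10) = -45*(-1/13)*7 = (45/13)*7 = 315/13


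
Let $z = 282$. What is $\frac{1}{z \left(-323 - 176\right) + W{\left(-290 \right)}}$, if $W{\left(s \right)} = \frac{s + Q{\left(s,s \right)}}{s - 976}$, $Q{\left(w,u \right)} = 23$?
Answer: $- \frac{422}{59382907} \approx -7.1064 \cdot 10^{-6}$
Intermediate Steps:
$W{\left(s \right)} = \frac{23 + s}{-976 + s}$ ($W{\left(s \right)} = \frac{s + 23}{s - 976} = \frac{23 + s}{-976 + s}$)
$\frac{1}{z \left(-323 - 176\right) + W{\left(-290 \right)}} = \frac{1}{282 \left(-323 - 176\right) + \frac{23 - 290}{-976 - 290}} = \frac{1}{282 \left(-499\right) + \frac{1}{-1266} \left(-267\right)} = \frac{1}{-140718 - - \frac{89}{422}} = \frac{1}{-140718 + \frac{89}{422}} = \frac{1}{- \frac{59382907}{422}} = - \frac{422}{59382907}$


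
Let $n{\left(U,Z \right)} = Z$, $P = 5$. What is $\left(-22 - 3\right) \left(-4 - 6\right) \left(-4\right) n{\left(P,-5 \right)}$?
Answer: $5000$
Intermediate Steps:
$\left(-22 - 3\right) \left(-4 - 6\right) \left(-4\right) n{\left(P,-5 \right)} = \left(-22 - 3\right) \left(-4 - 6\right) \left(-4\right) \left(-5\right) = - 25 \left(-4 - 6\right) \left(-4\right) \left(-5\right) = - 25 \left(\left(-10\right) \left(-4\right)\right) \left(-5\right) = \left(-25\right) 40 \left(-5\right) = \left(-1000\right) \left(-5\right) = 5000$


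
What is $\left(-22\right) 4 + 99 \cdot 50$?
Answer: $4862$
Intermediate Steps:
$\left(-22\right) 4 + 99 \cdot 50 = -88 + 4950 = 4862$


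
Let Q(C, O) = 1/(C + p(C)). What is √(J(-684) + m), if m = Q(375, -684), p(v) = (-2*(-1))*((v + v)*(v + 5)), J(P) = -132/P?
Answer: √596047290/55575 ≈ 0.43930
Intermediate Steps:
p(v) = 4*v*(5 + v) (p(v) = 2*((2*v)*(5 + v)) = 2*(2*v*(5 + v)) = 4*v*(5 + v))
Q(C, O) = 1/(C + 4*C*(5 + C))
m = 1/570375 (m = 1/(375*(21 + 4*375)) = 1/(375*(21 + 1500)) = (1/375)/1521 = (1/375)*(1/1521) = 1/570375 ≈ 1.7532e-6)
√(J(-684) + m) = √(-132/(-684) + 1/570375) = √(-132*(-1/684) + 1/570375) = √(11/57 + 1/570375) = √(2091394/10837125) = √596047290/55575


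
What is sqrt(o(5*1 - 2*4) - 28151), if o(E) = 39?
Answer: 4*I*sqrt(1757) ≈ 167.67*I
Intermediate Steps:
sqrt(o(5*1 - 2*4) - 28151) = sqrt(39 - 28151) = sqrt(-28112) = 4*I*sqrt(1757)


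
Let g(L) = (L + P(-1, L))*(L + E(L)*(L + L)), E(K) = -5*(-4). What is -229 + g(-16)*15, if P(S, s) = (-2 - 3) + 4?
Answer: 167051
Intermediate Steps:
E(K) = 20
P(S, s) = -1 (P(S, s) = -5 + 4 = -1)
g(L) = 41*L*(-1 + L) (g(L) = (L - 1)*(L + 20*(L + L)) = (-1 + L)*(L + 20*(2*L)) = (-1 + L)*(L + 40*L) = (-1 + L)*(41*L) = 41*L*(-1 + L))
-229 + g(-16)*15 = -229 + (41*(-16)*(-1 - 16))*15 = -229 + (41*(-16)*(-17))*15 = -229 + 11152*15 = -229 + 167280 = 167051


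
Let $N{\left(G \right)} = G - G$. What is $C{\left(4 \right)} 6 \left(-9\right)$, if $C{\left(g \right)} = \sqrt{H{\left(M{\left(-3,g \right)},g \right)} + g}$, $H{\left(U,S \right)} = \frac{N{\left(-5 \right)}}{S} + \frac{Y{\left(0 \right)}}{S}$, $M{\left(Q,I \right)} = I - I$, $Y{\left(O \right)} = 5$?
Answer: $- 27 \sqrt{21} \approx -123.73$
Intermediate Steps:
$N{\left(G \right)} = 0$
$M{\left(Q,I \right)} = 0$
$H{\left(U,S \right)} = \frac{5}{S}$ ($H{\left(U,S \right)} = \frac{0}{S} + \frac{5}{S} = 0 + \frac{5}{S} = \frac{5}{S}$)
$C{\left(g \right)} = \sqrt{g + \frac{5}{g}}$ ($C{\left(g \right)} = \sqrt{\frac{5}{g} + g} = \sqrt{g + \frac{5}{g}}$)
$C{\left(4 \right)} 6 \left(-9\right) = \sqrt{4 + \frac{5}{4}} \cdot 6 \left(-9\right) = \sqrt{\frac{21}{4}} \cdot 6 \left(-9\right) = \frac{\sqrt{21}}{2} \cdot 6 \left(-9\right) = 3 \sqrt{21} \left(-9\right) = - 27 \sqrt{21}$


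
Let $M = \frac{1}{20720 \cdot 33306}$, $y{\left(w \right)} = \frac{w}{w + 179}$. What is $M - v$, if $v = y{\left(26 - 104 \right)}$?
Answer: $\frac{53827825061}{69700132320} \approx 0.77228$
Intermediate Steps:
$y{\left(w \right)} = \frac{w}{179 + w}$
$v = - \frac{78}{101}$ ($v = \frac{26 - 104}{179 + \left(26 - 104\right)} = - \frac{78}{179 - 78} = - \frac{78}{101} \approx -0.77228$)
$M = \frac{1}{690100320}$ ($M = \frac{1}{20720} \cdot \frac{1}{33306} = \frac{1}{690100320} \approx 1.4491 \cdot 10^{-9}$)
$M - v = \frac{1}{690100320} - - \frac{78}{101} = \frac{1}{690100320} + \frac{78}{101} = \frac{53827825061}{69700132320}$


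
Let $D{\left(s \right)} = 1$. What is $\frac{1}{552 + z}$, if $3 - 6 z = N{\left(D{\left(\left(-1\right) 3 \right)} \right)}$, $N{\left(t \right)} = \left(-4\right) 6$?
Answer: $\frac{2}{1113} \approx 0.0017969$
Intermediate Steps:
$N{\left(t \right)} = -24$
$z = \frac{9}{2}$ ($z = \frac{1}{2} - -4 = \frac{1}{2} + 4 = \frac{9}{2} \approx 4.5$)
$\frac{1}{552 + z} = \frac{1}{552 + \frac{9}{2}} = \frac{1}{\frac{1113}{2}} = \frac{2}{1113}$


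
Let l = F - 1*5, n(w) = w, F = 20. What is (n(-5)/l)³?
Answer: -1/27 ≈ -0.037037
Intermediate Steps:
l = 15 (l = 20 - 1*5 = 20 - 5 = 15)
(n(-5)/l)³ = (-5/15)³ = (-5*1/15)³ = (-⅓)³ = -1/27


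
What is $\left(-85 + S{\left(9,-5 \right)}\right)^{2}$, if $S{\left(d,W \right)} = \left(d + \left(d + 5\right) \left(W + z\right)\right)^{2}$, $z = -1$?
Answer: $30691600$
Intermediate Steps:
$S{\left(d,W \right)} = \left(d + \left(-1 + W\right) \left(5 + d\right)\right)^{2}$ ($S{\left(d,W \right)} = \left(d + \left(d + 5\right) \left(W - 1\right)\right)^{2} = \left(d + \left(5 + d\right) \left(-1 + W\right)\right)^{2} = \left(d + \left(-1 + W\right) \left(5 + d\right)\right)^{2}$)
$\left(-85 + S{\left(9,-5 \right)}\right)^{2} = \left(-85 + \left(-5 + 5 \left(-5\right) - 45\right)^{2}\right)^{2} = \left(-85 + \left(-5 - 25 - 45\right)^{2}\right)^{2} = \left(-85 + \left(-75\right)^{2}\right)^{2} = \left(-85 + 5625\right)^{2} = 5540^{2} = 30691600$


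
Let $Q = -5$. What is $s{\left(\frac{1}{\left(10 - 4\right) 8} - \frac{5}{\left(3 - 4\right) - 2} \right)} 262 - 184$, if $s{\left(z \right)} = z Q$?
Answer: $- \frac{19157}{8} \approx -2394.6$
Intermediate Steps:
$s{\left(z \right)} = - 5 z$ ($s{\left(z \right)} = z \left(-5\right) = - 5 z$)
$s{\left(\frac{1}{\left(10 - 4\right) 8} - \frac{5}{\left(3 - 4\right) - 2} \right)} 262 - 184 = - 5 \left(\frac{1}{\left(10 - 4\right) 8} - \frac{5}{\left(3 - 4\right) - 2}\right) 262 - 184 = - 5 \left(\frac{1}{6} \cdot \frac{1}{8} - \frac{5}{-1 - 2}\right) 262 - 184 = - 5 \left(\frac{1}{6} \cdot \frac{1}{8} - \frac{5}{-3}\right) 262 - 184 = - 5 \left(\frac{1}{48} - - \frac{5}{3}\right) 262 - 184 = - 5 \left(\frac{1}{48} + \frac{5}{3}\right) 262 - 184 = \left(-5\right) \frac{27}{16} \cdot 262 - 184 = \left(- \frac{135}{16}\right) 262 - 184 = - \frac{17685}{8} - 184 = - \frac{19157}{8}$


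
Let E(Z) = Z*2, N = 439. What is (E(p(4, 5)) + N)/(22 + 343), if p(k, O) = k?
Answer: 447/365 ≈ 1.2247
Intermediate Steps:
E(Z) = 2*Z
(E(p(4, 5)) + N)/(22 + 343) = (2*4 + 439)/(22 + 343) = (8 + 439)/365 = 447*(1/365) = 447/365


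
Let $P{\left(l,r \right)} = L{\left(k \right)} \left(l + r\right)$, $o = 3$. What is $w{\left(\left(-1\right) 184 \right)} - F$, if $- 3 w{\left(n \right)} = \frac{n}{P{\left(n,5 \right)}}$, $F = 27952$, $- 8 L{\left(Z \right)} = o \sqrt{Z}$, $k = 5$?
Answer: $-27952 + \frac{1472 \sqrt{5}}{8055} \approx -27952.0$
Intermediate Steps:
$L{\left(Z \right)} = - \frac{3 \sqrt{Z}}{8}$
$P{\left(l,r \right)} = - \frac{3 \sqrt{5} \left(l + r\right)}{8}$ ($P{\left(l,r \right)} = - \frac{3 \sqrt{5}}{8} \left(l + r\right) = - \frac{3 \sqrt{5} \left(l + r\right)}{8}$)
$w{\left(n \right)} = - \frac{8 n \sqrt{5}}{45 \left(-5 - n\right)}$ ($w{\left(n \right)} = - \frac{n \frac{1}{\frac{3}{8} \sqrt{5} \left(- n - 5\right)}}{3} = - \frac{n \frac{1}{\frac{3}{8} \sqrt{5} \left(-5 - n\right)}}{3} = - \frac{n \frac{8 \sqrt{5}}{15 \left(-5 - n\right)}}{3} = - \frac{\frac{8}{15} n \sqrt{5} \frac{1}{-5 - n}}{3} = - \frac{8 n \sqrt{5}}{45 \left(-5 - n\right)}$)
$w{\left(\left(-1\right) 184 \right)} - F = \frac{8 \left(\left(-1\right) 184\right) \sqrt{5}}{45 \left(5 - 184\right)} - 27952 = \frac{8}{45} \left(-184\right) \sqrt{5} \frac{1}{5 - 184} - 27952 = \frac{8}{45} \left(-184\right) \sqrt{5} \frac{1}{-179} - 27952 = \frac{8}{45} \left(-184\right) \sqrt{5} \left(- \frac{1}{179}\right) - 27952 = \frac{1472 \sqrt{5}}{8055} - 27952 = -27952 + \frac{1472 \sqrt{5}}{8055}$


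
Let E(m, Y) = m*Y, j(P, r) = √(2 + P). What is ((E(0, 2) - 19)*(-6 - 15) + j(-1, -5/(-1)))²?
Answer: 160000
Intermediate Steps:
E(m, Y) = Y*m
((E(0, 2) - 19)*(-6 - 15) + j(-1, -5/(-1)))² = ((2*0 - 19)*(-6 - 15) + √(2 - 1))² = ((0 - 19)*(-21) + √1)² = (-19*(-21) + 1)² = (399 + 1)² = 400² = 160000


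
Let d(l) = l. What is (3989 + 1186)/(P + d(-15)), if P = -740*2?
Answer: -45/13 ≈ -3.4615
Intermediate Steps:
P = -1480
(3989 + 1186)/(P + d(-15)) = (3989 + 1186)/(-1480 - 15) = 5175/(-1495) = 5175*(-1/1495) = -45/13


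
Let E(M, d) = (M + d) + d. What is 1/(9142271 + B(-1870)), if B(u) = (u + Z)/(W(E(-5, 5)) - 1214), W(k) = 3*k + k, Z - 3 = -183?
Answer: 597/5457936812 ≈ 1.0938e-7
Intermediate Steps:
E(M, d) = M + 2*d
Z = -180 (Z = 3 - 183 = -180)
W(k) = 4*k
B(u) = 30/199 - u/1194 (B(u) = (u - 180)/(4*(-5 + 2*5) - 1214) = (-180 + u)/(4*(-5 + 10) - 1214) = (-180 + u)/(4*5 - 1214) = (-180 + u)/(20 - 1214) = (-180 + u)/(-1194) = (-180 + u)*(-1/1194) = 30/199 - u/1194)
1/(9142271 + B(-1870)) = 1/(9142271 + (30/199 - 1/1194*(-1870))) = 1/(9142271 + (30/199 + 935/597)) = 1/(9142271 + 1025/597) = 1/(5457936812/597) = 597/5457936812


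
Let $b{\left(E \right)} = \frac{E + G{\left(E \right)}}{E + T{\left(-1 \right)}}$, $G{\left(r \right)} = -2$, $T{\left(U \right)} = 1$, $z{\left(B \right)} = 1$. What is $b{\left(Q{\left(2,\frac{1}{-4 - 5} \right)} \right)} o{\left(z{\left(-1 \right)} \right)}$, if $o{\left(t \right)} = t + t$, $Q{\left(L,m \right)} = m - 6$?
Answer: $\frac{73}{23} \approx 3.1739$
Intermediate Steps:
$Q{\left(L,m \right)} = -6 + m$ ($Q{\left(L,m \right)} = m - 6 = -6 + m$)
$o{\left(t \right)} = 2 t$
$b{\left(E \right)} = \frac{-2 + E}{1 + E}$ ($b{\left(E \right)} = \frac{E - 2}{E + 1} = \frac{-2 + E}{1 + E}$)
$b{\left(Q{\left(2,\frac{1}{-4 - 5} \right)} \right)} o{\left(z{\left(-1 \right)} \right)} = \frac{-2 - \left(6 - \frac{1}{-4 - 5}\right)}{1 - \left(6 - \frac{1}{-4 - 5}\right)} 2 \cdot 1 = \frac{-2 - \left(6 - \frac{1}{-9}\right)}{1 - \left(6 - \frac{1}{-9}\right)} 2 = \frac{-2 - \frac{55}{9}}{1 - \frac{55}{9}} \cdot 2 = \frac{1}{- \frac{46}{9}} \left(- \frac{73}{9}\right) 2 = \left(- \frac{9}{46}\right) \left(- \frac{73}{9}\right) 2 = \frac{73}{46} \cdot 2 = \frac{73}{23}$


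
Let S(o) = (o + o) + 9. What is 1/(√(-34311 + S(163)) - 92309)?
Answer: -92309/8520985457 - 2*I*√8494/8520985457 ≈ -1.0833e-5 - 2.1632e-8*I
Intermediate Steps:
S(o) = 9 + 2*o (S(o) = 2*o + 9 = 9 + 2*o)
1/(√(-34311 + S(163)) - 92309) = 1/(√(-34311 + (9 + 2*163)) - 92309) = 1/(√(-34311 + (9 + 326)) - 92309) = 1/(√(-34311 + 335) - 92309) = 1/(√(-33976) - 92309) = 1/(2*I*√8494 - 92309) = 1/(-92309 + 2*I*√8494)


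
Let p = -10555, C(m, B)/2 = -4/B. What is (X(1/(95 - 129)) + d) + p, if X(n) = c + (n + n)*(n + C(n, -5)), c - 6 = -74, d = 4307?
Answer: -18253507/2890 ≈ -6316.1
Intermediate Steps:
C(m, B) = -8/B (C(m, B) = 2*(-4/B) = -8/B)
c = -68 (c = 6 - 74 = -68)
X(n) = -68 + 2*n*(8/5 + n) (X(n) = -68 + (n + n)*(n - 8/(-5)) = -68 + (2*n)*(n - 8*(-⅕)) = -68 + (2*n)*(n + 8/5) = -68 + (2*n)*(8/5 + n) = -68 + 2*n*(8/5 + n))
(X(1/(95 - 129)) + d) + p = ((-68 + 2*(1/(95 - 129))² + 16/(5*(95 - 129))) + 4307) - 10555 = ((-68 + 2*(1/(-34))² + (16/5)/(-34)) + 4307) - 10555 = ((-68 + 2*(-1/34)² + (16/5)*(-1/34)) + 4307) - 10555 = ((-68 + 2*(1/1156) - 8/85) + 4307) - 10555 = ((-68 + 1/578 - 8/85) + 4307) - 10555 = (-196787/2890 + 4307) - 10555 = 12250443/2890 - 10555 = -18253507/2890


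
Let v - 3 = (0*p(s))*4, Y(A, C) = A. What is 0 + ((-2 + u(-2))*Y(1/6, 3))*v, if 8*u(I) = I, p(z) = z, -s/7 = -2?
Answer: -9/8 ≈ -1.1250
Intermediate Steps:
s = 14 (s = -7*(-2) = 14)
u(I) = I/8
v = 3 (v = 3 + (0*14)*4 = 3 + 0*4 = 3 + 0 = 3)
0 + ((-2 + u(-2))*Y(1/6, 3))*v = 0 + ((-2 + (1/8)*(-2))/6)*3 = 0 + ((-2 - 1/4)*(1/6))*3 = 0 - 9/4*1/6*3 = 0 - 3/8*3 = 0 - 9/8 = -9/8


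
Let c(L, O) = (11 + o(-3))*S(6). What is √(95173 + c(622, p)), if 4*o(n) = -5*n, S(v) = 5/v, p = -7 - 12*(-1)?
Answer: √13706682/12 ≈ 308.52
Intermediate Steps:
p = 5 (p = -7 + 12 = 5)
o(n) = -5*n/4 (o(n) = (-5*n)/4 = -5*n/4)
c(L, O) = 295/24 (c(L, O) = (11 - 5/4*(-3))*(5/6) = (11 + 15/4)*(5*(⅙)) = (59/4)*(⅚) = 295/24)
√(95173 + c(622, p)) = √(95173 + 295/24) = √(2284447/24) = √13706682/12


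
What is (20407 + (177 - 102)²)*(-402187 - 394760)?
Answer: -20746124304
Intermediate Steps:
(20407 + (177 - 102)²)*(-402187 - 394760) = (20407 + 75²)*(-796947) = (20407 + 5625)*(-796947) = 26032*(-796947) = -20746124304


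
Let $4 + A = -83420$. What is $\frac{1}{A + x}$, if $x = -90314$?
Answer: $- \frac{1}{173738} \approx -5.7558 \cdot 10^{-6}$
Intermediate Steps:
$A = -83424$ ($A = -4 - 83420 = -83424$)
$\frac{1}{A + x} = \frac{1}{-83424 - 90314} = \frac{1}{-173738} = - \frac{1}{173738}$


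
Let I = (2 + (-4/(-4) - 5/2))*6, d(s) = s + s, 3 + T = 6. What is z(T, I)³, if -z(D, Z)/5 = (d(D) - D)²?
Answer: -91125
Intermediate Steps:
T = 3 (T = -3 + 6 = 3)
d(s) = 2*s
I = 3 (I = (2 + (-4*(-¼) - 5*½))*6 = (2 + (1 - 5/2))*6 = (2 - 3/2)*6 = (½)*6 = 3)
z(D, Z) = -5*D² (z(D, Z) = -5*(2*D - D)² = -5*D²)
z(T, I)³ = (-5*3²)³ = (-5*9)³ = (-45)³ = -91125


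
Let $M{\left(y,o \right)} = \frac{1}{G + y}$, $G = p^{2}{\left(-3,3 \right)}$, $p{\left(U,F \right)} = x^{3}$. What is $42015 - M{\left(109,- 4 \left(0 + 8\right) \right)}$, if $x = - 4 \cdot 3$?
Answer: $\frac{125460697394}{2986093} \approx 42015.0$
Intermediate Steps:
$x = -12$ ($x = \left(-1\right) 12 = -12$)
$p{\left(U,F \right)} = -1728$ ($p{\left(U,F \right)} = \left(-12\right)^{3} = -1728$)
$G = 2985984$ ($G = \left(-1728\right)^{2} = 2985984$)
$M{\left(y,o \right)} = \frac{1}{2985984 + y}$
$42015 - M{\left(109,- 4 \left(0 + 8\right) \right)} = 42015 - \frac{1}{2985984 + 109} = 42015 - \frac{1}{2986093} = \frac{125460697394}{2986093}$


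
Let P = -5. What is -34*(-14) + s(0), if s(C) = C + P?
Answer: 471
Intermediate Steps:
s(C) = -5 + C (s(C) = C - 5 = -5 + C)
-34*(-14) + s(0) = -34*(-14) + (-5 + 0) = 476 - 5 = 471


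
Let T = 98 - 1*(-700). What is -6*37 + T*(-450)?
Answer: -359322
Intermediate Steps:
T = 798 (T = 98 + 700 = 798)
-6*37 + T*(-450) = -6*37 + 798*(-450) = -222 - 359100 = -359322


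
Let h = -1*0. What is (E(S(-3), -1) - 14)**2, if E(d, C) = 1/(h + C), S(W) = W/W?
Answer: 225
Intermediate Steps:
h = 0
S(W) = 1
E(d, C) = 1/C (E(d, C) = 1/(0 + C) = 1/C)
(E(S(-3), -1) - 14)**2 = (1/(-1) - 14)**2 = (-1 - 14)**2 = (-15)**2 = 225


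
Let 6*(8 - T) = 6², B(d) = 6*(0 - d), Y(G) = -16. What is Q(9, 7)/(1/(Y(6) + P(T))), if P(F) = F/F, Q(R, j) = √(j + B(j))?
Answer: -15*I*√35 ≈ -88.741*I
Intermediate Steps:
B(d) = -6*d (B(d) = 6*(-d) = -6*d)
Q(R, j) = √5*√(-j) (Q(R, j) = √(j - 6*j) = √(-5*j) = √5*√(-j))
T = 2 (T = 8 - ⅙*6² = 8 - ⅙*36 = 8 - 6 = 2)
P(F) = 1
Q(9, 7)/(1/(Y(6) + P(T))) = (√5*√(-1*7))/(1/(-16 + 1)) = (√5*√(-7))/(1/(-15)) = (√5*(I*√7))/(-1/15) = (I*√35)*(-15) = -15*I*√35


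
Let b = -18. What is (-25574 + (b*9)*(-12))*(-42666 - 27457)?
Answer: 1657006490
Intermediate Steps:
(-25574 + (b*9)*(-12))*(-42666 - 27457) = (-25574 - 18*9*(-12))*(-42666 - 27457) = (-25574 - 162*(-12))*(-70123) = (-25574 + 1944)*(-70123) = -23630*(-70123) = 1657006490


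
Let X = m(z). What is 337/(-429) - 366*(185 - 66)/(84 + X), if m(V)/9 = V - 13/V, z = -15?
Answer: 5186141/5148 ≈ 1007.4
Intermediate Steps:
m(V) = -117/V + 9*V (m(V) = 9*(V - 13/V) = -117/V + 9*V)
X = -636/5 (X = -117/(-15) + 9*(-15) = -117*(-1/15) - 135 = 39/5 - 135 = -636/5 ≈ -127.20)
337/(-429) - 366*(185 - 66)/(84 + X) = 337/(-429) - 366*(185 - 66)/(84 - 636/5) = 337*(-1/429) - 366/((-216/5/119)) = -337/429 - 366/((-216/5*1/119)) = -337/429 - 366/(-216/595) = -337/429 - 366*(-595/216) = -337/429 + 36295/36 = 5186141/5148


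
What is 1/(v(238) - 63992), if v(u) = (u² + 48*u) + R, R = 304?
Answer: 1/4380 ≈ 0.00022831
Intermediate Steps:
v(u) = 304 + u² + 48*u (v(u) = (u² + 48*u) + 304 = 304 + u² + 48*u)
1/(v(238) - 63992) = 1/((304 + 238² + 48*238) - 63992) = 1/((304 + 56644 + 11424) - 63992) = 1/(68372 - 63992) = 1/4380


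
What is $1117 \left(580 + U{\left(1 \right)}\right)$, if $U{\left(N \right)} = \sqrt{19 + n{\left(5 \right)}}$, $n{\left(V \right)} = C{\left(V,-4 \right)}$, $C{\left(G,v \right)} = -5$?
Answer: $647860 + 1117 \sqrt{14} \approx 6.5204 \cdot 10^{5}$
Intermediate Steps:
$n{\left(V \right)} = -5$
$U{\left(N \right)} = \sqrt{14}$ ($U{\left(N \right)} = \sqrt{19 - 5} = \sqrt{14}$)
$1117 \left(580 + U{\left(1 \right)}\right) = 1117 \left(580 + \sqrt{14}\right) = 647860 + 1117 \sqrt{14}$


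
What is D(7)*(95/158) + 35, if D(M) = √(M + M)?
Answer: 35 + 95*√14/158 ≈ 37.250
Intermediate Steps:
D(M) = √2*√M (D(M) = √(2*M) = √2*√M)
D(7)*(95/158) + 35 = (√2*√7)*(95/158) + 35 = √14*(95*(1/158)) + 35 = √14*(95/158) + 35 = 95*√14/158 + 35 = 35 + 95*√14/158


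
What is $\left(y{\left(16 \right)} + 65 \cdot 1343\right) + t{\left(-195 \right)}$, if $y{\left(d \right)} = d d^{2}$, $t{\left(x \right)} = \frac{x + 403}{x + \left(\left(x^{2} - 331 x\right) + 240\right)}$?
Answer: $\frac{9378087673}{102615} \approx 91391.0$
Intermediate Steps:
$t{\left(x \right)} = \frac{403 + x}{240 + x^{2} - 330 x}$ ($t{\left(x \right)} = \frac{403 + x}{x + \left(240 + x^{2} - 331 x\right)} = \frac{403 + x}{240 + x^{2} - 330 x}$)
$y{\left(d \right)} = d^{3}$
$\left(y{\left(16 \right)} + 65 \cdot 1343\right) + t{\left(-195 \right)} = \left(16^{3} + 65 \cdot 1343\right) + \frac{403 - 195}{240 + \left(-195\right)^{2} - -64350} = \left(4096 + 87295\right) + \frac{1}{240 + 38025 + 64350} \cdot 208 = 91391 + \frac{1}{102615} \cdot 208 = 91391 + \frac{208}{102615} = \frac{9378087673}{102615}$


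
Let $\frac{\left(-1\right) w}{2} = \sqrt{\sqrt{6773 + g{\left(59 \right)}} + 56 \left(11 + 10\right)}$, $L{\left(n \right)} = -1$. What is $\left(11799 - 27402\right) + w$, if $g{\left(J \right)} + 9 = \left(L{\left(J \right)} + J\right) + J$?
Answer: $-15603 - 2 \sqrt{1176 + \sqrt{6881}} \approx -15674.0$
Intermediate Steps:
$g{\left(J \right)} = -10 + 2 J$ ($g{\left(J \right)} = -9 + \left(\left(-1 + J\right) + J\right) = -9 + \left(-1 + 2 J\right) = -10 + 2 J$)
$w = - 2 \sqrt{1176 + \sqrt{6881}}$ ($w = - 2 \sqrt{\sqrt{6773 + \left(-10 + 2 \cdot 59\right)} + 56 \left(11 + 10\right)} = - 2 \sqrt{\sqrt{6773 + \left(-10 + 118\right)} + 56 \cdot 21} = - 2 \sqrt{\sqrt{6773 + 108} + 1176} = - 2 \sqrt{\sqrt{6881} + 1176} = - 2 \sqrt{1176 + \sqrt{6881}} \approx -70.963$)
$\left(11799 - 27402\right) + w = \left(11799 - 27402\right) - 2 \sqrt{1176 + \sqrt{6881}} = -15603 - 2 \sqrt{1176 + \sqrt{6881}}$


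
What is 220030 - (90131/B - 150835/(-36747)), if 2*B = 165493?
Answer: 1338052534533761/6081371271 ≈ 2.2002e+5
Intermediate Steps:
B = 165493/2 (B = (½)*165493 = 165493/2 ≈ 82747.)
220030 - (90131/B - 150835/(-36747)) = 220030 - (90131/(165493/2) - 150835/(-36747)) = 220030 - (90131*(2/165493) - 150835*(-1/36747)) = 220030 - (180262/165493 + 150835/36747) = 220030 - 1*31586224369/6081371271 = 220030 - 31586224369/6081371271 = 1338052534533761/6081371271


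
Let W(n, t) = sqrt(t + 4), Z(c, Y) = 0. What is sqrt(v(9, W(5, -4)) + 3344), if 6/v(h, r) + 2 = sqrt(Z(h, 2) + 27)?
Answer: sqrt(-6682 + 10032*sqrt(3))/sqrt(-2 + 3*sqrt(3)) ≈ 57.844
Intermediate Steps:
W(n, t) = sqrt(4 + t)
v(h, r) = 6/(-2 + 3*sqrt(3)) (v(h, r) = 6/(-2 + sqrt(0 + 27)) = 6/(-2 + sqrt(27)) = 6/(-2 + 3*sqrt(3)))
sqrt(v(9, W(5, -4)) + 3344) = sqrt((12/23 + 18*sqrt(3)/23) + 3344) = sqrt(76924/23 + 18*sqrt(3)/23)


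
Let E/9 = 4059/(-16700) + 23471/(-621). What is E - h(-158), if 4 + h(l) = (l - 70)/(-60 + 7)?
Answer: -20926212767/61071900 ≈ -342.65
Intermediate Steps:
h(l) = -142/53 - l/53 (h(l) = -4 + (l - 70)/(-60 + 7) = -4 + (-70 + l)/(-53) = -4 + (-70 + l)*(-1/53) = -4 + (70/53 - l/53) = -142/53 - l/53)
E = -394486339/1152300 (E = 9*(4059/(-16700) + 23471/(-621)) = 9*(4059*(-1/16700) + 23471*(-1/621)) = 9*(-4059/16700 - 23471/621) = 9*(-394486339/10370700) = -394486339/1152300 ≈ -342.35)
E - h(-158) = -394486339/1152300 - (-142/53 - 1/53*(-158)) = -394486339/1152300 - (-142/53 + 158/53) = -394486339/1152300 - 1*16/53 = -394486339/1152300 - 16/53 = -20926212767/61071900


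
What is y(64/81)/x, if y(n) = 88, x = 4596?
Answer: 22/1149 ≈ 0.019147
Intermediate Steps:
y(64/81)/x = 88/4596 = 88*(1/4596) = 22/1149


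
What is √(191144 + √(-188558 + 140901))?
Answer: √(191144 + I*√47657) ≈ 437.2 + 0.25*I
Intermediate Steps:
√(191144 + √(-188558 + 140901)) = √(191144 + √(-47657)) = √(191144 + I*√47657)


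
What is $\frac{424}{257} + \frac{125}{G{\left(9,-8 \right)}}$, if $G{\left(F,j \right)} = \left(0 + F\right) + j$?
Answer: $\frac{32549}{257} \approx 126.65$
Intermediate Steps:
$G{\left(F,j \right)} = F + j$
$\frac{424}{257} + \frac{125}{G{\left(9,-8 \right)}} = \frac{424}{257} + \frac{125}{9 - 8} = 424 \cdot \frac{1}{257} + \frac{125}{1} = \frac{424}{257} + 125 \cdot 1 = \frac{424}{257} + 125 = \frac{32549}{257}$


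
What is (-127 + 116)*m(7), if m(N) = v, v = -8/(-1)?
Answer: -88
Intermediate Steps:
v = 8 (v = -8*(-1) = 8)
m(N) = 8
(-127 + 116)*m(7) = (-127 + 116)*8 = -11*8 = -88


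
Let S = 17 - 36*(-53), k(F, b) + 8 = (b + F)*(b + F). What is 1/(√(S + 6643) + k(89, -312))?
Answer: 7103/353167039 - 6*√238/2472169273 ≈ 2.0075e-5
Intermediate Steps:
k(F, b) = -8 + (F + b)² (k(F, b) = -8 + (b + F)*(b + F) = -8 + (F + b)*(F + b) = -8 + (F + b)²)
S = 1925 (S = 17 + 1908 = 1925)
1/(√(S + 6643) + k(89, -312)) = 1/(√(1925 + 6643) + (-8 + (89 - 312)²)) = 1/(√8568 + (-8 + (-223)²)) = 1/(6*√238 + (-8 + 49729)) = 1/(6*√238 + 49721) = 1/(49721 + 6*√238)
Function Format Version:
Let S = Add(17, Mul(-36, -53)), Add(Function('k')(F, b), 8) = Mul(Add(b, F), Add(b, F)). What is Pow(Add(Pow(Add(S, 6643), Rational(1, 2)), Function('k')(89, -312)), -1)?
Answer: Add(Rational(7103, 353167039), Mul(Rational(-6, 2472169273), Pow(238, Rational(1, 2)))) ≈ 2.0075e-5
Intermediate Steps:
Function('k')(F, b) = Add(-8, Pow(Add(F, b), 2)) (Function('k')(F, b) = Add(-8, Mul(Add(b, F), Add(b, F))) = Add(-8, Mul(Add(F, b), Add(F, b))) = Add(-8, Pow(Add(F, b), 2)))
S = 1925 (S = Add(17, 1908) = 1925)
Pow(Add(Pow(Add(S, 6643), Rational(1, 2)), Function('k')(89, -312)), -1) = Pow(Add(Pow(Add(1925, 6643), Rational(1, 2)), Add(-8, Pow(Add(89, -312), 2))), -1) = Pow(Add(Pow(8568, Rational(1, 2)), Add(-8, Pow(-223, 2))), -1) = Pow(Add(Mul(6, Pow(238, Rational(1, 2))), Add(-8, 49729)), -1) = Pow(Add(Mul(6, Pow(238, Rational(1, 2))), 49721), -1) = Pow(Add(49721, Mul(6, Pow(238, Rational(1, 2)))), -1)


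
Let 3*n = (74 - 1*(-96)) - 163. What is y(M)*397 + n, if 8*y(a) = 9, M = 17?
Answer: 10775/24 ≈ 448.96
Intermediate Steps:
y(a) = 9/8 (y(a) = (⅛)*9 = 9/8)
n = 7/3 (n = ((74 - 1*(-96)) - 163)/3 = ((74 + 96) - 163)/3 = (170 - 163)/3 = (⅓)*7 = 7/3 ≈ 2.3333)
y(M)*397 + n = (9/8)*397 + 7/3 = 3573/8 + 7/3 = 10775/24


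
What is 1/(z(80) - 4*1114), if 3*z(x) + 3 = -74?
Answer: -3/13445 ≈ -0.00022313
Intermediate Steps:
z(x) = -77/3 (z(x) = -1 + (⅓)*(-74) = -1 - 74/3 = -77/3)
1/(z(80) - 4*1114) = 1/(-77/3 - 4*1114) = 1/(-77/3 - 4456) = 1/(-13445/3) = -3/13445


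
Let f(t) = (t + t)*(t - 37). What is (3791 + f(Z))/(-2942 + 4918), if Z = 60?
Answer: 6551/1976 ≈ 3.3153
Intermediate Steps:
f(t) = 2*t*(-37 + t) (f(t) = (2*t)*(-37 + t) = 2*t*(-37 + t))
(3791 + f(Z))/(-2942 + 4918) = (3791 + 2*60*(-37 + 60))/(-2942 + 4918) = (3791 + 2*60*23)/1976 = (3791 + 2760)*(1/1976) = 6551*(1/1976) = 6551/1976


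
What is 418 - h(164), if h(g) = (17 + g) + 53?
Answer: 184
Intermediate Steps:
h(g) = 70 + g
418 - h(164) = 418 - (70 + 164) = 418 - 1*234 = 418 - 234 = 184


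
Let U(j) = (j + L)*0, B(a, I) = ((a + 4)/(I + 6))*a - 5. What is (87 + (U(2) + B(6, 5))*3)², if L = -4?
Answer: 944784/121 ≈ 7808.1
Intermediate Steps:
B(a, I) = -5 + a*(4 + a)/(6 + I) (B(a, I) = ((4 + a)/(6 + I))*a - 5 = a*(4 + a)/(6 + I) - 5 = -5 + a*(4 + a)/(6 + I))
U(j) = 0 (U(j) = (j - 4)*0 = (-4 + j)*0 = 0)
(87 + (U(2) + B(6, 5))*3)² = (87 + (0 + (-30 + 6² - 5*5 + 4*6)/(6 + 5))*3)² = (87 + (0 + (-30 + 36 - 25 + 24)/11)*3)² = (87 + (0 + (1/11)*5)*3)² = (87 + (0 + 5/11)*3)² = (87 + (5/11)*3)² = (87 + 15/11)² = (972/11)² = 944784/121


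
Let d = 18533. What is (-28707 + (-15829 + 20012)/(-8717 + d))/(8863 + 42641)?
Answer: -281783729/505563264 ≈ -0.55737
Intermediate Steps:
(-28707 + (-15829 + 20012)/(-8717 + d))/(8863 + 42641) = (-28707 + (-15829 + 20012)/(-8717 + 18533))/(8863 + 42641) = (-28707 + 4183/9816)/51504 = (-28707 + 4183*(1/9816))*(1/51504) = (-28707 + 4183/9816)*(1/51504) = -281783729/9816*1/51504 = -281783729/505563264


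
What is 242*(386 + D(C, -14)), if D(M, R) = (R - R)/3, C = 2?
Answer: 93412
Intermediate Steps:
D(M, R) = 0 (D(M, R) = 0*(⅓) = 0)
242*(386 + D(C, -14)) = 242*(386 + 0) = 242*386 = 93412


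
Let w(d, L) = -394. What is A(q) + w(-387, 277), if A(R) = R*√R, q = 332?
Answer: -394 + 664*√83 ≈ 5655.3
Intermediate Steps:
A(R) = R^(3/2)
A(q) + w(-387, 277) = 332^(3/2) - 394 = 664*√83 - 394 = -394 + 664*√83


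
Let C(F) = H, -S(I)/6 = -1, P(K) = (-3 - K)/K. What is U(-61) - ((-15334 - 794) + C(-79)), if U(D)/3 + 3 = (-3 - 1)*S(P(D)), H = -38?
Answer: 16085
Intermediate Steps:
P(K) = (-3 - K)/K
S(I) = 6 (S(I) = -6*(-1) = 6)
C(F) = -38
U(D) = -81 (U(D) = -9 + 3*((-3 - 1)*6) = -9 + 3*(-4*6) = -9 + 3*(-24) = -9 - 72 = -81)
U(-61) - ((-15334 - 794) + C(-79)) = -81 - ((-15334 - 794) - 38) = -81 - (-16128 - 38) = -81 - 1*(-16166) = -81 + 16166 = 16085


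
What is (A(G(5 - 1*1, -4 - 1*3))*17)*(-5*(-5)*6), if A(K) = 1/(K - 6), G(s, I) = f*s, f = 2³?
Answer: 1275/13 ≈ 98.077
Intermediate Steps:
f = 8
G(s, I) = 8*s
A(K) = 1/(-6 + K)
(A(G(5 - 1*1, -4 - 1*3))*17)*(-5*(-5)*6) = (17/(-6 + 8*(5 - 1*1)))*(-5*(-5)*6) = (17/(-6 + 8*(5 - 1)))*(25*6) = (17/(-6 + 8*4))*150 = (17/(-6 + 32))*150 = (17/26)*150 = 1275/13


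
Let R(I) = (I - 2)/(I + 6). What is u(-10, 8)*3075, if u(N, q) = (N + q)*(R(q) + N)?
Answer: 412050/7 ≈ 58864.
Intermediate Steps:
R(I) = (-2 + I)/(6 + I)
u(N, q) = (N + q)*(N + (-2 + q)/(6 + q)) (u(N, q) = (N + q)*((-2 + q)/(6 + q) + N) = (N + q)*(N + (-2 + q)/(6 + q)))
u(-10, 8)*3075 = ((-10*(-2 + 8) + 8*(-2 + 8) - 10*(6 + 8)*(-10 + 8))/(6 + 8))*3075 = ((-10*6 + 8*6 - 10*14*(-2))/14)*3075 = ((-60 + 48 + 280)/14)*3075 = ((1/14)*268)*3075 = (134/7)*3075 = 412050/7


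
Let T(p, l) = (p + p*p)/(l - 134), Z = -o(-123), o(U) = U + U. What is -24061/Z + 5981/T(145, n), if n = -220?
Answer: -515110387/2603910 ≈ -197.82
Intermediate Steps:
o(U) = 2*U
Z = 246 (Z = -2*(-123) = -1*(-246) = 246)
T(p, l) = (p + p**2)/(-134 + l)
-24061/Z + 5981/T(145, n) = -24061/246 + 5981/((145*(1 + 145)/(-134 - 220))) = -24061*1/246 + 5981/((145*146/(-354))) = -24061/246 + 5981/((145*(-1/354)*146)) = -24061/246 + 5981/(-10585/177) = -24061/246 + 5981*(-177/10585) = -24061/246 - 1058637/10585 = -515110387/2603910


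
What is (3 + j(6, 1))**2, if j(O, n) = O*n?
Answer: 81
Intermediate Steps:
(3 + j(6, 1))**2 = (3 + 6*1)**2 = (3 + 6)**2 = 9**2 = 81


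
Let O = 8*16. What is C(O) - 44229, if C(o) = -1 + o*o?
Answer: -27846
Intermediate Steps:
O = 128
C(o) = -1 + o**2
C(O) - 44229 = (-1 + 128**2) - 44229 = (-1 + 16384) - 44229 = 16383 - 44229 = -27846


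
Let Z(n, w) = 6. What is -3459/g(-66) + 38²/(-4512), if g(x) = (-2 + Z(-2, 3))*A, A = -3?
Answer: 324785/1128 ≈ 287.93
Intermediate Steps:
g(x) = -12 (g(x) = (-2 + 6)*(-3) = 4*(-3) = -12)
-3459/g(-66) + 38²/(-4512) = -3459/(-12) + 38²/(-4512) = -3459*(-1/12) + 1444*(-1/4512) = 1153/4 - 361/1128 = 324785/1128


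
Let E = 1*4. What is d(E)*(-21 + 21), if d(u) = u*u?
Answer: 0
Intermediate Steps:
E = 4
d(u) = u²
d(E)*(-21 + 21) = 4²*(-21 + 21) = 16*0 = 0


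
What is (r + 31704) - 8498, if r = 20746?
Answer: 43952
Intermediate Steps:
(r + 31704) - 8498 = (20746 + 31704) - 8498 = 52450 - 8498 = 43952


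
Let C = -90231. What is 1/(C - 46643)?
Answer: -1/136874 ≈ -7.3060e-6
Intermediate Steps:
1/(C - 46643) = 1/(-90231 - 46643) = 1/(-136874) = -1/136874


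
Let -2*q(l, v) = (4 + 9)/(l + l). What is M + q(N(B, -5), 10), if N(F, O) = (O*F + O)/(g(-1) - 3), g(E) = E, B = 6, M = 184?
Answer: 6427/35 ≈ 183.63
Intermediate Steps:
N(F, O) = -O/4 - F*O/4 (N(F, O) = (O*F + O)/(-1 - 3) = (F*O + O)/(-4) = (O + F*O)*(-¼) = -O/4 - F*O/4)
q(l, v) = -13/(4*l) (q(l, v) = -(4 + 9)/(2*(l + l)) = -13/(2*(2*l)) = -13*1/(2*l)/2 = -13/(4*l))
M + q(N(B, -5), 10) = 184 - 13*4/(5*(1 + 6))/4 = 184 - 13/(4*((-¼*(-5)*7))) = 184 - 13/(4*35/4) = 184 - 13/4*4/35 = 184 - 13/35 = 6427/35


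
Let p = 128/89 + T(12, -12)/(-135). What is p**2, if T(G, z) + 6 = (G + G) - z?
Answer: 948676/641601 ≈ 1.4786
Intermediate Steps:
T(G, z) = -6 - z + 2*G (T(G, z) = -6 + ((G + G) - z) = -6 + (2*G - z) = -6 + (-z + 2*G) = -6 - z + 2*G)
p = 974/801 (p = 128/89 + (-6 - 1*(-12) + 2*12)/(-135) = 128*(1/89) + (-6 + 12 + 24)*(-1/135) = 128/89 + 30*(-1/135) = 128/89 - 2/9 = 974/801 ≈ 1.2160)
p**2 = (974/801)**2 = 948676/641601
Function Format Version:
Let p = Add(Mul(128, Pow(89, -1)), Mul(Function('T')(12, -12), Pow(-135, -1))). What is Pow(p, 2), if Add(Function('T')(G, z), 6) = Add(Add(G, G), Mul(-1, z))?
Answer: Rational(948676, 641601) ≈ 1.4786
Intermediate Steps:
Function('T')(G, z) = Add(-6, Mul(-1, z), Mul(2, G)) (Function('T')(G, z) = Add(-6, Add(Add(G, G), Mul(-1, z))) = Add(-6, Add(Mul(2, G), Mul(-1, z))) = Add(-6, Add(Mul(-1, z), Mul(2, G))) = Add(-6, Mul(-1, z), Mul(2, G)))
p = Rational(974, 801) (p = Add(Mul(128, Pow(89, -1)), Mul(Add(-6, Mul(-1, -12), Mul(2, 12)), Pow(-135, -1))) = Add(Mul(128, Rational(1, 89)), Mul(Add(-6, 12, 24), Rational(-1, 135))) = Add(Rational(128, 89), Mul(30, Rational(-1, 135))) = Add(Rational(128, 89), Rational(-2, 9)) = Rational(974, 801) ≈ 1.2160)
Pow(p, 2) = Pow(Rational(974, 801), 2) = Rational(948676, 641601)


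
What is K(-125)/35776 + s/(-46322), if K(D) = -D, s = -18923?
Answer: 341389749/828607936 ≈ 0.41200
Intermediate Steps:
K(-125)/35776 + s/(-46322) = -1*(-125)/35776 - 18923/(-46322) = 125*(1/35776) - 18923*(-1/46322) = 125/35776 + 18923/46322 = 341389749/828607936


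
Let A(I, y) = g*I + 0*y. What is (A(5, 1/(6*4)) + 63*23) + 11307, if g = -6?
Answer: 12726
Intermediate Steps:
A(I, y) = -6*I (A(I, y) = -6*I + 0*y = -6*I + 0 = -6*I)
(A(5, 1/(6*4)) + 63*23) + 11307 = (-6*5 + 63*23) + 11307 = (-30 + 1449) + 11307 = 1419 + 11307 = 12726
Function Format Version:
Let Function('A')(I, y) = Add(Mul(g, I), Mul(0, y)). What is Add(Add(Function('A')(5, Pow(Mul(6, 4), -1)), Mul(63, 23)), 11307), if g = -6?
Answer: 12726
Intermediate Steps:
Function('A')(I, y) = Mul(-6, I) (Function('A')(I, y) = Add(Mul(-6, I), Mul(0, y)) = Add(Mul(-6, I), 0) = Mul(-6, I))
Add(Add(Function('A')(5, Pow(Mul(6, 4), -1)), Mul(63, 23)), 11307) = Add(Add(Mul(-6, 5), Mul(63, 23)), 11307) = Add(Add(-30, 1449), 11307) = Add(1419, 11307) = 12726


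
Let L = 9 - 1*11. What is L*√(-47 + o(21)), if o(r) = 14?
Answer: -2*I*√33 ≈ -11.489*I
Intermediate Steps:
L = -2 (L = 9 - 11 = -2)
L*√(-47 + o(21)) = -2*√(-47 + 14) = -2*I*√33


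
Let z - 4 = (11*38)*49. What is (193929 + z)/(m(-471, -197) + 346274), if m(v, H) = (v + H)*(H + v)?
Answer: 214415/792498 ≈ 0.27056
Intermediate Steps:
m(v, H) = (H + v)**2 (m(v, H) = (H + v)*(H + v) = (H + v)**2)
z = 20486 (z = 4 + (11*38)*49 = 4 + 418*49 = 4 + 20482 = 20486)
(193929 + z)/(m(-471, -197) + 346274) = (193929 + 20486)/((-197 - 471)**2 + 346274) = 214415/((-668)**2 + 346274) = 214415/(446224 + 346274) = 214415/792498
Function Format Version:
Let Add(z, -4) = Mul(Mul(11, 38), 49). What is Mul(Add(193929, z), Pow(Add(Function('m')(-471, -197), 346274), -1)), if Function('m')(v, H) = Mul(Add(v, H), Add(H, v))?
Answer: Rational(214415, 792498) ≈ 0.27056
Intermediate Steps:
Function('m')(v, H) = Pow(Add(H, v), 2) (Function('m')(v, H) = Mul(Add(H, v), Add(H, v)) = Pow(Add(H, v), 2))
z = 20486 (z = Add(4, Mul(Mul(11, 38), 49)) = Add(4, Mul(418, 49)) = Add(4, 20482) = 20486)
Mul(Add(193929, z), Pow(Add(Function('m')(-471, -197), 346274), -1)) = Mul(Add(193929, 20486), Pow(Add(Pow(Add(-197, -471), 2), 346274), -1)) = Mul(214415, Pow(Add(Pow(-668, 2), 346274), -1)) = Mul(214415, Pow(Add(446224, 346274), -1)) = Mul(214415, Pow(792498, -1)) = Mul(214415, Rational(1, 792498)) = Rational(214415, 792498)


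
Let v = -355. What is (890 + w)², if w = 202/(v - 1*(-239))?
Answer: 2654207361/3364 ≈ 7.8900e+5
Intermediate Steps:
w = -101/58 (w = 202/(-355 - 1*(-239)) = 202/(-355 + 239) = 202/(-116) = 202*(-1/116) = -101/58 ≈ -1.7414)
(890 + w)² = (890 - 101/58)² = (51519/58)² = 2654207361/3364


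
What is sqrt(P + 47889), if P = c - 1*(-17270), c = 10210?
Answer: sqrt(75369) ≈ 274.53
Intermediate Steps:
P = 27480 (P = 10210 - 1*(-17270) = 10210 + 17270 = 27480)
sqrt(P + 47889) = sqrt(27480 + 47889) = sqrt(75369)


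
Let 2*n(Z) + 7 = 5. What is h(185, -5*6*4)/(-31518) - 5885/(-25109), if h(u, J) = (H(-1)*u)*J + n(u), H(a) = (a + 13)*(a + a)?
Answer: -776033333/46552086 ≈ -16.670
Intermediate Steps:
n(Z) = -1 (n(Z) = -7/2 + (½)*5 = -7/2 + 5/2 = -1)
H(a) = 2*a*(13 + a) (H(a) = (13 + a)*(2*a) = 2*a*(13 + a))
h(u, J) = -1 - 24*J*u (h(u, J) = ((2*(-1)*(13 - 1))*u)*J - 1 = ((2*(-1)*12)*u)*J - 1 = (-24*u)*J - 1 = -24*J*u - 1 = -1 - 24*J*u)
h(185, -5*6*4)/(-31518) - 5885/(-25109) = (-1 - 24*-5*6*4*185)/(-31518) - 5885/(-25109) = (-1 - 24*(-30*4)*185)*(-1/31518) - 5885*(-1/25109) = (-1 - 24*(-120)*185)*(-1/31518) + 5885/25109 = (-1 + 532800)*(-1/31518) + 5885/25109 = 532799*(-1/31518) + 5885/25109 = -532799/31518 + 5885/25109 = -776033333/46552086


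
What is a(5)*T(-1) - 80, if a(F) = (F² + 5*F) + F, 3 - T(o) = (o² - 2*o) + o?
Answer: -25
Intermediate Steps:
T(o) = 3 + o - o² (T(o) = 3 - ((o² - 2*o) + o) = 3 - (o² - o) = 3 + (o - o²) = 3 + o - o²)
a(F) = F² + 6*F
a(5)*T(-1) - 80 = (5*(6 + 5))*(3 - 1 - 1*(-1)²) - 80 = (5*11)*(3 - 1 - 1*1) - 80 = 55*(3 - 1 - 1) - 80 = 55*1 - 80 = 55 - 80 = -25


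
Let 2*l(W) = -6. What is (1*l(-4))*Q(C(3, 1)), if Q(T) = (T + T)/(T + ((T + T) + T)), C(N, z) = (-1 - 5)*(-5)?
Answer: -3/2 ≈ -1.5000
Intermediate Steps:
l(W) = -3 (l(W) = (½)*(-6) = -3)
C(N, z) = 30 (C(N, z) = -6*(-5) = 30)
Q(T) = ½ (Q(T) = (2*T)/(T + (2*T + T)) = (2*T)/(T + 3*T) = (2*T)/((4*T)) = (2*T)*(1/(4*T)) = ½)
(1*l(-4))*Q(C(3, 1)) = (1*(-3))*(½) = -3*½ = -3/2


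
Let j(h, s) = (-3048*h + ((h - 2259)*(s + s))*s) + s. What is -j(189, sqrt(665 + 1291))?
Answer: 8673912 - 2*sqrt(489) ≈ 8.6739e+6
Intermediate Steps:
j(h, s) = s - 3048*h + 2*s**2*(-2259 + h) (j(h, s) = (-3048*h + ((-2259 + h)*(2*s))*s) + s = (-3048*h + (2*s*(-2259 + h))*s) + s = (-3048*h + 2*s**2*(-2259 + h)) + s = s - 3048*h + 2*s**2*(-2259 + h))
-j(189, sqrt(665 + 1291)) = -(sqrt(665 + 1291) - 4518*(sqrt(665 + 1291))**2 - 3048*189 + 2*189*(sqrt(665 + 1291))**2) = -(sqrt(1956) - 4518*(sqrt(1956))**2 - 576072 + 2*189*(sqrt(1956))**2) = -(2*sqrt(489) - 4518*(2*sqrt(489))**2 - 576072 + 2*189*(2*sqrt(489))**2) = -(2*sqrt(489) - 4518*1956 - 576072 + 2*189*1956) = -(2*sqrt(489) - 8837208 - 576072 + 739368) = -(-8673912 + 2*sqrt(489)) = 8673912 - 2*sqrt(489)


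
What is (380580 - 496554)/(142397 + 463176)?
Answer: -115974/605573 ≈ -0.19151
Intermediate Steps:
(380580 - 496554)/(142397 + 463176) = -115974/605573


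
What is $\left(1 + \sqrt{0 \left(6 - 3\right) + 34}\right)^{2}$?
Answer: $\left(1 + \sqrt{34}\right)^{2} \approx 46.662$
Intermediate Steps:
$\left(1 + \sqrt{0 \left(6 - 3\right) + 34}\right)^{2} = \left(1 + \sqrt{0 \cdot 3 + 34}\right)^{2} = \left(1 + \sqrt{0 + 34}\right)^{2} = \left(1 + \sqrt{34}\right)^{2}$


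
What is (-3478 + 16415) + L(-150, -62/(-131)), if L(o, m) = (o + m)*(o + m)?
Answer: 605701601/17161 ≈ 35295.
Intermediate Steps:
L(o, m) = (m + o)² (L(o, m) = (m + o)*(m + o) = (m + o)²)
(-3478 + 16415) + L(-150, -62/(-131)) = (-3478 + 16415) + (-62/(-131) - 150)² = 12937 + (-62*(-1/131) - 150)² = 12937 + (62/131 - 150)² = 12937 + (-19588/131)² = 12937 + 383689744/17161 = 605701601/17161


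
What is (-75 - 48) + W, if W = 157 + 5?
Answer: 39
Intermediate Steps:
W = 162
(-75 - 48) + W = (-75 - 48) + 162 = -123 + 162 = 39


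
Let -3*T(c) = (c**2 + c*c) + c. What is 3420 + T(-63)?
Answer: 795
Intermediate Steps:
T(c) = -2*c**2/3 - c/3 (T(c) = -((c**2 + c*c) + c)/3 = -((c**2 + c**2) + c)/3 = -(2*c**2 + c)/3 = -(c + 2*c**2)/3 = -2*c**2/3 - c/3)
3420 + T(-63) = 3420 - 1/3*(-63)*(1 + 2*(-63)) = 3420 - 1/3*(-63)*(1 - 126) = 3420 - 1/3*(-63)*(-125) = 3420 - 2625 = 795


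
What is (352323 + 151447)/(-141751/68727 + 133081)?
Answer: 17311300395/4573058068 ≈ 3.7855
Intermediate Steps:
(352323 + 151447)/(-141751/68727 + 133081) = 503770/(-141751*1/68727 + 133081) = 503770/(-141751/68727 + 133081) = 503770/(9146116136/68727) = 503770*(68727/9146116136) = 17311300395/4573058068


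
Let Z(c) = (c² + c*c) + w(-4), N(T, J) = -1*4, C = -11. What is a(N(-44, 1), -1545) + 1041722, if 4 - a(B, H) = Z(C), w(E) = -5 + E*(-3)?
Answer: 1041477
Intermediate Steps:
N(T, J) = -4
w(E) = -5 - 3*E
Z(c) = 7 + 2*c² (Z(c) = (c² + c*c) + (-5 - 3*(-4)) = (c² + c²) + (-5 + 12) = 2*c² + 7 = 7 + 2*c²)
a(B, H) = -245 (a(B, H) = 4 - (7 + 2*(-11)²) = 4 - (7 + 2*121) = 4 - (7 + 242) = 4 - 1*249 = 4 - 249 = -245)
a(N(-44, 1), -1545) + 1041722 = -245 + 1041722 = 1041477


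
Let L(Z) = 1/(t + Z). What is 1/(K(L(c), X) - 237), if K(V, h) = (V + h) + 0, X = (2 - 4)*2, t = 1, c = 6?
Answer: -7/1686 ≈ -0.0041518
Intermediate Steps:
L(Z) = 1/(1 + Z)
X = -4 (X = -2*2 = -4)
K(V, h) = V + h
1/(K(L(c), X) - 237) = 1/((1/(1 + 6) - 4) - 237) = 1/((1/7 - 4) - 237) = 1/(-27/7 - 237) = 1/(-1686/7) = -7/1686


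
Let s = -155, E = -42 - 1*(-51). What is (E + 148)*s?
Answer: -24335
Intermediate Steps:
E = 9 (E = -42 + 51 = 9)
(E + 148)*s = (9 + 148)*(-155) = 157*(-155) = -24335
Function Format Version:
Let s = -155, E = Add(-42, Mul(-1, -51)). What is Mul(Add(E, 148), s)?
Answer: -24335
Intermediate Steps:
E = 9 (E = Add(-42, 51) = 9)
Mul(Add(E, 148), s) = Mul(Add(9, 148), -155) = Mul(157, -155) = -24335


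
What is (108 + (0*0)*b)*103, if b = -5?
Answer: 11124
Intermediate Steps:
(108 + (0*0)*b)*103 = (108 + (0*0)*(-5))*103 = (108 + 0*(-5))*103 = (108 + 0)*103 = 108*103 = 11124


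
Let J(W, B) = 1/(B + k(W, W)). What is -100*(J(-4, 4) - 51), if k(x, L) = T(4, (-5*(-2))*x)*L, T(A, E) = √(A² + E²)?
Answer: 1647305/323 + 20*√101/323 ≈ 5100.6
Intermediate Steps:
k(x, L) = L*√(16 + 100*x²) (k(x, L) = √(4² + ((-5*(-2))*x)²)*L = √(16 + (10*x)²)*L = √(16 + 100*x²)*L = L*√(16 + 100*x²))
J(W, B) = 1/(B + 2*W*√(4 + 25*W²))
-100*(J(-4, 4) - 51) = -100*(1/(4 + 2*(-4)*√(4 + 25*(-4)²)) - 51) = -100*(1/(4 + 2*(-4)*√(4 + 25*16)) - 51) = -100*(1/(4 + 2*(-4)*√(4 + 400)) - 51) = -100*(1/(4 + 2*(-4)*√404) - 51) = -100*(1/(4 + 2*(-4)*(2*√101)) - 51) = -100*(1/(4 - 16*√101) - 51) = -100*(-51 + 1/(4 - 16*√101)) = 5100 - 100/(4 - 16*√101)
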